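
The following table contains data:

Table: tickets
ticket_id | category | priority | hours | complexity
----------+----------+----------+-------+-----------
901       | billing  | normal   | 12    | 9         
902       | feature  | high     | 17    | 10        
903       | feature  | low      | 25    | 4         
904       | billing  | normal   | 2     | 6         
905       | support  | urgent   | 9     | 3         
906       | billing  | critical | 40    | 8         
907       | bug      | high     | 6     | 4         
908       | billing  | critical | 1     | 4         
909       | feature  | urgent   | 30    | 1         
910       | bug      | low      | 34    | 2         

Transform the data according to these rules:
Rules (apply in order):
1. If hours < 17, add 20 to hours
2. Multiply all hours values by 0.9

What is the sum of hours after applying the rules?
248.4

Step 1: Apply Rule 1 - Add 20 to records with hours < 17
  - 5 records affected: 30 + (5 × 20) = 130
  - Unaffected records: 146
  - Sum after Rule 1: 276
Step 2: Apply Rule 2 - Multiply all by 0.9
  - 276 × 0.9 = 248.4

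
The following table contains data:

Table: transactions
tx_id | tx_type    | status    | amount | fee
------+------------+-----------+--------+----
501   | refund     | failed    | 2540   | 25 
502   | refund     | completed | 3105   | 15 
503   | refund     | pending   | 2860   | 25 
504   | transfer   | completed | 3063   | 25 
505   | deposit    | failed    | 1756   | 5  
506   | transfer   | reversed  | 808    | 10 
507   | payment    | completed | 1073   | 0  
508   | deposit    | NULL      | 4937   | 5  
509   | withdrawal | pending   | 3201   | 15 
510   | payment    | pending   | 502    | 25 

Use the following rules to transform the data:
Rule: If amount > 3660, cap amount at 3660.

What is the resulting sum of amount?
22568

Step 1: 1 records have amount > 3660
Step 2: These records originally summed to 4937
Step 3: After capping: 1 × 3660 = 3660
Step 4: Unaffected records sum: 18908
Step 5: Final sum = 3660 + 18908 = 22568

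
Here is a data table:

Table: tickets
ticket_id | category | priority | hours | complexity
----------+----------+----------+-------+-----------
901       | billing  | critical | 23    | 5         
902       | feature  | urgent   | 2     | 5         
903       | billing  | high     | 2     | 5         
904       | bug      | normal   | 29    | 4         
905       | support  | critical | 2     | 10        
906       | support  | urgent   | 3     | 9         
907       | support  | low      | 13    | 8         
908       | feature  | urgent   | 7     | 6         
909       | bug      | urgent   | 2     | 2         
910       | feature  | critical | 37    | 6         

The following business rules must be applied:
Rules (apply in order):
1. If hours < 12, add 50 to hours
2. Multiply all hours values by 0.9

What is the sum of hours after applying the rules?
378.0

Step 1: Apply Rule 1 - Add 50 to records with hours < 12
  - 6 records affected: 18 + (6 × 50) = 318
  - Unaffected records: 102
  - Sum after Rule 1: 420
Step 2: Apply Rule 2 - Multiply all by 0.9
  - 420 × 0.9 = 378.0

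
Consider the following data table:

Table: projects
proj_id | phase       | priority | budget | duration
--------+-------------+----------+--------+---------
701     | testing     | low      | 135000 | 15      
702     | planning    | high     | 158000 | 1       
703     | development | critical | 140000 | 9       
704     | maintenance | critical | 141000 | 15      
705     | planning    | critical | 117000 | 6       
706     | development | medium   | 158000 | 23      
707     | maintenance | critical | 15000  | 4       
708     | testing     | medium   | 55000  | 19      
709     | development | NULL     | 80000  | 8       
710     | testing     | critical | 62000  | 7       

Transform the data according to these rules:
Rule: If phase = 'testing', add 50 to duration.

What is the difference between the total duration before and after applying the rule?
150

Step 1: Original sum of duration = 107
Step 2: 3 records have phase = 'testing'
Step 3: Each affected record changes by 50
Step 4: Total change = 3 × 50 = 150
Step 5: New sum = 107 + 150 = 257
Step 6: Difference = |257 - 107| = 150
        (Sum increased by 150)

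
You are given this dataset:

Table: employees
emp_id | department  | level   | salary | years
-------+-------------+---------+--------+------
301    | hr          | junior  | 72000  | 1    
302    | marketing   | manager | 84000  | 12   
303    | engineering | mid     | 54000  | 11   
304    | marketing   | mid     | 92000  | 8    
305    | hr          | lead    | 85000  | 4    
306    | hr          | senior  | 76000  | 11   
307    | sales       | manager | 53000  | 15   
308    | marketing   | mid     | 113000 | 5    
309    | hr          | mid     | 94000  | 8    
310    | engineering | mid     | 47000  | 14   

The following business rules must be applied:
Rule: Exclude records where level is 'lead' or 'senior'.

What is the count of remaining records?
8

Step 1: Count records to exclude
  - 1 (lead) + 1 (senior) = 2 records
Step 2: Total records: 10
Step 3: Remaining = 10 - 2 = 8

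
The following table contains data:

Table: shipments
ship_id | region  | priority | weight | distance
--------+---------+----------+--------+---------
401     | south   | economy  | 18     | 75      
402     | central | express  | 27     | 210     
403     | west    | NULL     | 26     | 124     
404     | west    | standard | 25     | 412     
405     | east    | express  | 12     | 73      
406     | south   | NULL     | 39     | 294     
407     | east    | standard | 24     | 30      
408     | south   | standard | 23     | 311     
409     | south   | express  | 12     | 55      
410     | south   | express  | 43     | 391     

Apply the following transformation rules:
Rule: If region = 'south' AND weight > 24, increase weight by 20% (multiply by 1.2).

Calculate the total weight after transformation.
265.4

Step 1: Find records where region = 'south' AND weight > 24
Step 2: 2 records match, summing to 82
Step 3: After multiplier: 82 × 1.2 = 98.4
Step 4: Unaffected records sum: 167
Step 5: Final sum = 98.4 + 167 = 265.4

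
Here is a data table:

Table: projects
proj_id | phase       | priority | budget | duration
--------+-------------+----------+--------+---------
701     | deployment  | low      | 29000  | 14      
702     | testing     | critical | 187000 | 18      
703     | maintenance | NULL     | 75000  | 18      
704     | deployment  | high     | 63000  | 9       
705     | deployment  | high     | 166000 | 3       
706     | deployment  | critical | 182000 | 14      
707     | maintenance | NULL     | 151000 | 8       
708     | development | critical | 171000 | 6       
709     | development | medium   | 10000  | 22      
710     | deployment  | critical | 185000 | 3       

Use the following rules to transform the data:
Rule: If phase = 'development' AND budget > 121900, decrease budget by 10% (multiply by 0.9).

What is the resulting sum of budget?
1201900.0

Step 1: Find records where phase = 'development' AND budget > 121900
Step 2: 1 records match, summing to 171000
Step 3: After multiplier: 171000 × 0.9 = 153900.0
Step 4: Unaffected records sum: 1048000
Step 5: Final sum = 153900.0 + 1048000 = 1201900.0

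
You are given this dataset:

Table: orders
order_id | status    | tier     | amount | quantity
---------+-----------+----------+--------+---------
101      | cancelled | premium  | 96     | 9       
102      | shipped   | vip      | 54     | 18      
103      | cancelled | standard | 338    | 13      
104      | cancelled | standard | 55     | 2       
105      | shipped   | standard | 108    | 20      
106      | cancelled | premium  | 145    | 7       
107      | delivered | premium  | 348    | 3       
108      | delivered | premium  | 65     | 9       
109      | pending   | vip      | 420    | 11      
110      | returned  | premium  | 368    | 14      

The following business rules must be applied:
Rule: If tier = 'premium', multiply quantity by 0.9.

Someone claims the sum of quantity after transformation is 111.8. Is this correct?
No, the correct result is 101.8.

Step 1: Calculate the correct sum after transformation
Step 2: Apply multiplier 0.9 to records where tier = 'premium'
Step 3: Correct result = 101.8
Step 4: Claimed result = 111.8
Step 5: 101.8 ≠ 111.8
Conclusion: The claimed result is incorrect. The correct answer is 101.8.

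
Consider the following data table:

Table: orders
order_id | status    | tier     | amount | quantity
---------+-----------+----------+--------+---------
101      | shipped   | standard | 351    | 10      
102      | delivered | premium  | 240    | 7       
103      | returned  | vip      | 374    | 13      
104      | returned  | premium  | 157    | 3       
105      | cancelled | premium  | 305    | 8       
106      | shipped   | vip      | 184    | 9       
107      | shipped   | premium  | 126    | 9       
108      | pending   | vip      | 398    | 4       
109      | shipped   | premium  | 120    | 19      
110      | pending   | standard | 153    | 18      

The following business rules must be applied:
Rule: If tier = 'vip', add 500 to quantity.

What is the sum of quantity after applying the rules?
1600

Step 1: Count records where tier = 'vip': 3
Step 2: Total bonus added: 3 × 500 = 1500
Step 3: Original sum of quantity: 100
Step 4: Final sum = 100 + 1500 = 1600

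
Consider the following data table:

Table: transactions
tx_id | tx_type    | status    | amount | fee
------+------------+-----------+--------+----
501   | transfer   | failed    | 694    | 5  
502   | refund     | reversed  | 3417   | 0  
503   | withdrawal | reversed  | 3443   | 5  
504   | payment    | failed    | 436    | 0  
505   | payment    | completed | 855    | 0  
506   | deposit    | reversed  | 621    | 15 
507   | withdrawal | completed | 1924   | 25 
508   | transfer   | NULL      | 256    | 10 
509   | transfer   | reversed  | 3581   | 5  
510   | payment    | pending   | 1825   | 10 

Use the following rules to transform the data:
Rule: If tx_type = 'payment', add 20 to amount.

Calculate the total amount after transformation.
17112

Step 1: Count records where tx_type = 'payment': 3
Step 2: Total bonus added: 3 × 20 = 60
Step 3: Original sum of amount: 17052
Step 4: Final sum = 17052 + 60 = 17112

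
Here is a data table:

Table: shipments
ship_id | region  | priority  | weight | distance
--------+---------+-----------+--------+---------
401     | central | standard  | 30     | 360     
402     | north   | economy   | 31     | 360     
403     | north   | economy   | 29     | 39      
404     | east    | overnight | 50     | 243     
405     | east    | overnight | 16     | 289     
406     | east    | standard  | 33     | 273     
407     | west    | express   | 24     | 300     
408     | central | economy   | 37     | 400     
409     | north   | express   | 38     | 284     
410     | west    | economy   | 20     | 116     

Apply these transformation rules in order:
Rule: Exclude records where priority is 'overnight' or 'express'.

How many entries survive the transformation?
6

Step 1: Count records to exclude
  - 2 (overnight) + 2 (express) = 4 records
Step 2: Total records: 10
Step 3: Remaining = 10 - 4 = 6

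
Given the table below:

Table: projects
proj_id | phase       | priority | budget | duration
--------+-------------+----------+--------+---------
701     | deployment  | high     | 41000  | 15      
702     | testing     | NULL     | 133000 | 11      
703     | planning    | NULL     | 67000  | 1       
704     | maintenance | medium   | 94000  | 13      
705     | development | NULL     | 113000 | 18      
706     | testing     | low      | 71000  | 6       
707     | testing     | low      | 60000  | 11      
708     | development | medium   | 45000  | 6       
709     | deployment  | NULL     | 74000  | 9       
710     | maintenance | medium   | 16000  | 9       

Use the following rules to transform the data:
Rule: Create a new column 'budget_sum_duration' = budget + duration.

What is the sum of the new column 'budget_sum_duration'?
714099

Step 1: For each record, compute budget + duration
Example calculations:
  41000 + 15 = 41015
  133000 + 11 = 133011
  67000 + 1 = 67001
  ...
Step 2: Sum all derived values
Step 3: Total = 714099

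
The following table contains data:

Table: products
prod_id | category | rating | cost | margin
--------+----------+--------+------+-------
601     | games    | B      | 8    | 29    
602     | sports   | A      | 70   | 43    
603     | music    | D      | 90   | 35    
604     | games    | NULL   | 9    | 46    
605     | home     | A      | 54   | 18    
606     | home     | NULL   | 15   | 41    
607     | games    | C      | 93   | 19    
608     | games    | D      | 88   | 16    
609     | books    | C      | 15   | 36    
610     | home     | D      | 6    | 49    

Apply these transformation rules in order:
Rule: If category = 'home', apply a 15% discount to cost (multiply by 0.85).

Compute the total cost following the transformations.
436.75

Step 1: Records with category = 'home' have total cost = 75
Step 2: Apply multiplier: 75 × 0.85 = 63.75
Step 3: Other records total: 373
Step 4: Final sum = 63.75 + 373 = 436.75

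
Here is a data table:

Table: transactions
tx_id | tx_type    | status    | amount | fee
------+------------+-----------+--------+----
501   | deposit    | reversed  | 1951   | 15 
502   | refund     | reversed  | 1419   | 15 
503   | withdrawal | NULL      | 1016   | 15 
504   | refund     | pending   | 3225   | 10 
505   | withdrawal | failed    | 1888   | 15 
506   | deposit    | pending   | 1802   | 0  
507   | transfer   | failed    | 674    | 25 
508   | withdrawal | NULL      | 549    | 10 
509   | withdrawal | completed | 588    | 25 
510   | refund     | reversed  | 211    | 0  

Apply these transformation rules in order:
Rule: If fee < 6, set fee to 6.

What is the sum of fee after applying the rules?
142

Step 1: 2 records have fee < 6
Step 2: These records originally summed to 0
Step 3: After setting to minimum: 2 × 6 = 12
Step 4: Unaffected records sum: 130
Step 5: Final sum = 12 + 130 = 142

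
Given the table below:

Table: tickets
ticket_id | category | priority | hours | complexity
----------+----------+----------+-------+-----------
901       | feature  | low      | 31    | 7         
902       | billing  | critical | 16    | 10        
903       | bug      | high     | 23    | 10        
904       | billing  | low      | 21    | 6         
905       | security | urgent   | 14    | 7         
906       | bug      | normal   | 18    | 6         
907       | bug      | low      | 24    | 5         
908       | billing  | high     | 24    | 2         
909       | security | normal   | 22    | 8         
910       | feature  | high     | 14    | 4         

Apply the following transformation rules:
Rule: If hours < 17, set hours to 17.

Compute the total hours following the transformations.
214

Step 1: 3 records have hours < 17
Step 2: These records originally summed to 44
Step 3: After setting to minimum: 3 × 17 = 51
Step 4: Unaffected records sum: 163
Step 5: Final sum = 51 + 163 = 214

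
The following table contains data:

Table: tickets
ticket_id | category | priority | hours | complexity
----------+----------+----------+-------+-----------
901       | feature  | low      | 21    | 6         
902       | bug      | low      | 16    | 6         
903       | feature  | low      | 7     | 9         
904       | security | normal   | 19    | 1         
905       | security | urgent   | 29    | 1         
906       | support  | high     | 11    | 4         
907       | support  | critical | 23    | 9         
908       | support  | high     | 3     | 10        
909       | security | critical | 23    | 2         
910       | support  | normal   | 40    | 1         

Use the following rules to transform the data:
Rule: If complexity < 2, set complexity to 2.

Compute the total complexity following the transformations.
52

Step 1: 3 records have complexity < 2
Step 2: These records originally summed to 3
Step 3: After setting to minimum: 3 × 2 = 6
Step 4: Unaffected records sum: 46
Step 5: Final sum = 6 + 46 = 52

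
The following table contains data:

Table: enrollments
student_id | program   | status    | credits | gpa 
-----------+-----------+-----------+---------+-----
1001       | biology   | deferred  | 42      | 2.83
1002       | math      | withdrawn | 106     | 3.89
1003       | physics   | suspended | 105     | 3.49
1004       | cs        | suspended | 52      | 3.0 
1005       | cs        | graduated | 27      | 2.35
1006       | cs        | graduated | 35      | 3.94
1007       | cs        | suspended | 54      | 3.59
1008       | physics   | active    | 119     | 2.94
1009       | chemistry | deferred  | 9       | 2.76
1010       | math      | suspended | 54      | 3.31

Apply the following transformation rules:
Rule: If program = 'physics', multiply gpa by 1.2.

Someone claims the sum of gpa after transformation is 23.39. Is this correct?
No, the correct result is 33.39.

Step 1: Calculate the correct sum after transformation
Step 2: Apply multiplier 1.2 to records where program = 'physics'
Step 3: Correct result = 33.39
Step 4: Claimed result = 23.39
Step 5: 33.39 ≠ 23.39
Conclusion: The claimed result is incorrect. The correct answer is 33.39.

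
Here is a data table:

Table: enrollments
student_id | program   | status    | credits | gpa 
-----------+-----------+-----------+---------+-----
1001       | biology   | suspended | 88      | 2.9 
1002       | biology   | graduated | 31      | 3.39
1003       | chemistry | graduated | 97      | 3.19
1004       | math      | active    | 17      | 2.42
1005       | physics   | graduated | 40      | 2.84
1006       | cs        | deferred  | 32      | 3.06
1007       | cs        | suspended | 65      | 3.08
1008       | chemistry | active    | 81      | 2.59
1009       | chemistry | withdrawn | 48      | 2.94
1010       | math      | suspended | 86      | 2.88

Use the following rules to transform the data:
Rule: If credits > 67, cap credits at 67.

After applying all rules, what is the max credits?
67

Step 1: Original maximum credits = 97
Step 2: Apply cap at 67
Step 3: 4 records had credits > 67 and were capped
Step 4: Maximum after transformation = 67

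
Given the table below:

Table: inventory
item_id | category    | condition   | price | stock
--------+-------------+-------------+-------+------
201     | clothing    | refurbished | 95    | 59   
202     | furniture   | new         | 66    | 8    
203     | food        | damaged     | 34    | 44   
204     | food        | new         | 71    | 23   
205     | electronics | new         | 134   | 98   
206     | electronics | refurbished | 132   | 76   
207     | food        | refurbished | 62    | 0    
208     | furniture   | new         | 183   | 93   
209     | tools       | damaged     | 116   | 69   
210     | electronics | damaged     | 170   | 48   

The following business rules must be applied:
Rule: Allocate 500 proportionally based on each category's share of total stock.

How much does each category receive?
clothing: 56.95, electronics: 214.29, food: 64.67, furniture: 97.49, tools: 66.6

Step 1: Calculate total stock = 518
Step 2: Calculate each category's proportion:
  clothing: 59/518 = 11.39% → 56.95
  electronics: 222/518 = 42.86% → 214.29
  food: 67/518 = 12.93% → 64.67
  furniture: 101/518 = 19.50% → 97.49
  tools: 69/518 = 13.32% → 66.6
Step 3: Verify: sum of allocations ≈ 500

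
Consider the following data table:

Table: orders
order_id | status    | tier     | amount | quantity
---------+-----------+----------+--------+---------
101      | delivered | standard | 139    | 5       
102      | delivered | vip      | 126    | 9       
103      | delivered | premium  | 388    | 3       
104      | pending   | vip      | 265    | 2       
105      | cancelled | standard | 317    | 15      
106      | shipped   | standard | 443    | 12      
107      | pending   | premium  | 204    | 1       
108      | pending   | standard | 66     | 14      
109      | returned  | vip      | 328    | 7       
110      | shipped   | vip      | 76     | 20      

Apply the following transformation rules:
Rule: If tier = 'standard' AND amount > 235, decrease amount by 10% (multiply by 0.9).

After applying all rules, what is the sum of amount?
2276.0

Step 1: Find records where tier = 'standard' AND amount > 235
Step 2: 2 records match, summing to 760
Step 3: After multiplier: 760 × 0.9 = 684.0
Step 4: Unaffected records sum: 1592
Step 5: Final sum = 684.0 + 1592 = 2276.0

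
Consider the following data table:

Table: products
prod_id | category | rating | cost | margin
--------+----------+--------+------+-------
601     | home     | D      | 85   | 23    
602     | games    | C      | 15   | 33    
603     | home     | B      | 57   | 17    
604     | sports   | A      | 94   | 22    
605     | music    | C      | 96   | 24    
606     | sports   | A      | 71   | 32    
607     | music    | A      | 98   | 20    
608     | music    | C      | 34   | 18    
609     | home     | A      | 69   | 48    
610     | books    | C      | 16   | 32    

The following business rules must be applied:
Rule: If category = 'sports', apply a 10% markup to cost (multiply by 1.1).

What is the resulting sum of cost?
651.5

Step 1: Records with category = 'sports' have total cost = 165
Step 2: Apply multiplier: 165 × 1.1 = 181.5
Step 3: Other records total: 470
Step 4: Final sum = 181.5 + 470 = 651.5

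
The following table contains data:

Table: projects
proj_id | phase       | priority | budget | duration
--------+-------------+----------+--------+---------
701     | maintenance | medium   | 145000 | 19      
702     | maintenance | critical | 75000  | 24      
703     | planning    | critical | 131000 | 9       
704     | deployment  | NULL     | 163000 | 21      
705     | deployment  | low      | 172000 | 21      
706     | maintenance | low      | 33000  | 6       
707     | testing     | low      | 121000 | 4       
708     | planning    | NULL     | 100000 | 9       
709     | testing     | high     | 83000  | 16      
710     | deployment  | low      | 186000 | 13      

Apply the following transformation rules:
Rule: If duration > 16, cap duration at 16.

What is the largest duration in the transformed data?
16

Step 1: Original maximum duration = 24
Step 2: Apply cap at 16
Step 3: 4 records had duration > 16 and were capped
Step 4: Maximum after transformation = 16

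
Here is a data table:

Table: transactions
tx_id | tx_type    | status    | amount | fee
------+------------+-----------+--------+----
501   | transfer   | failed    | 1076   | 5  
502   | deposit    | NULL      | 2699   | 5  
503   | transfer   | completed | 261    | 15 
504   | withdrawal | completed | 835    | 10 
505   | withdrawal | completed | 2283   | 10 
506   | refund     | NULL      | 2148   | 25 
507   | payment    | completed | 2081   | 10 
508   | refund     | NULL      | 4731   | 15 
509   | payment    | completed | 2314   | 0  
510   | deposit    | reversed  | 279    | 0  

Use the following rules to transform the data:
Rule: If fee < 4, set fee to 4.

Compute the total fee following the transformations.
103

Step 1: 2 records have fee < 4
Step 2: These records originally summed to 0
Step 3: After setting to minimum: 2 × 4 = 8
Step 4: Unaffected records sum: 95
Step 5: Final sum = 8 + 95 = 103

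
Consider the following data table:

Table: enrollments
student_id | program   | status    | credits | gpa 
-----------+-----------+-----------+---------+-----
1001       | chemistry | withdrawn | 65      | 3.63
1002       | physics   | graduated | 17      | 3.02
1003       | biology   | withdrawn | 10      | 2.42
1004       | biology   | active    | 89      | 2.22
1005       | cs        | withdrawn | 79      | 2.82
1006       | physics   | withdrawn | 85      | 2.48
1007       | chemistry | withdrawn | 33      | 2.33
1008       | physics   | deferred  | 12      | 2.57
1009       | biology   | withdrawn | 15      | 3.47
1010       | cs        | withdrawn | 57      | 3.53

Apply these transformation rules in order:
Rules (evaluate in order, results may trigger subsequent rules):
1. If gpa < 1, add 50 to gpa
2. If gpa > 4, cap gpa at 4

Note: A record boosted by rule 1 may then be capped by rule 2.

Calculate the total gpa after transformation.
28.49

Step 1: Apply rule 1 to records with gpa < 1
  - 0 records get bonus of 50
  - Of these, 0 records then exceed 4 and get capped
Step 2: Apply rule 2 to records with gpa > 4
  - 0 records (original) are capped
Step 3: Calculate final sum = 28.49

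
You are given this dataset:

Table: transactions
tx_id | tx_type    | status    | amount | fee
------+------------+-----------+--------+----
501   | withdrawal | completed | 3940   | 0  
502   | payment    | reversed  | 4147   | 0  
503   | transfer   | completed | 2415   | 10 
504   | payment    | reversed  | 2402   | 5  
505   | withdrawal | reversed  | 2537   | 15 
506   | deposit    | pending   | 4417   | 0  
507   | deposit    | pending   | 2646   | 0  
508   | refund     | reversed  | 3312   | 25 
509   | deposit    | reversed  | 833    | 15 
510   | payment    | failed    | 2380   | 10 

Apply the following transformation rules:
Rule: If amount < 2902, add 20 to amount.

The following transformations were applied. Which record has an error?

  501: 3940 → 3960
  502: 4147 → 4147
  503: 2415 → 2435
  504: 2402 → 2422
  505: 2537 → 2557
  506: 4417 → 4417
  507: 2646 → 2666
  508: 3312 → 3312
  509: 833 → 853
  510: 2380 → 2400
Record 501 has an error. The correct transformed value should be 3940, not 3960.

Step 1: Check each record against the rule
Step 2: Record 501 has amount = 3940
Step 3: Since 3940 >= 2902, the bonus should not have been applied
Step 4: Correct value = 3940, but claimed value = 3960
Conclusion: Record 501 has the error.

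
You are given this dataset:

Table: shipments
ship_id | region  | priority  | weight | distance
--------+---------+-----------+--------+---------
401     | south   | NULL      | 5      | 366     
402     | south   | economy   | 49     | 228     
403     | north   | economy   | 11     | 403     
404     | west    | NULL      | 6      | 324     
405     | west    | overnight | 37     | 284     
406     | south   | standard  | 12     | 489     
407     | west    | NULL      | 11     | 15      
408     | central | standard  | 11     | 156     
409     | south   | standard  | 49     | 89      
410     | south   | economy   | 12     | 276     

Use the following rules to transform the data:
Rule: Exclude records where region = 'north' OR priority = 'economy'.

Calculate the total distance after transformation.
1723

Step 1: Find records where region = 'north' OR priority = 'economy'
Step 2: 3 records match, summing to 907
Step 3: Original sum: 2630
Step 4: Remaining sum = 2630 - 907 = 1723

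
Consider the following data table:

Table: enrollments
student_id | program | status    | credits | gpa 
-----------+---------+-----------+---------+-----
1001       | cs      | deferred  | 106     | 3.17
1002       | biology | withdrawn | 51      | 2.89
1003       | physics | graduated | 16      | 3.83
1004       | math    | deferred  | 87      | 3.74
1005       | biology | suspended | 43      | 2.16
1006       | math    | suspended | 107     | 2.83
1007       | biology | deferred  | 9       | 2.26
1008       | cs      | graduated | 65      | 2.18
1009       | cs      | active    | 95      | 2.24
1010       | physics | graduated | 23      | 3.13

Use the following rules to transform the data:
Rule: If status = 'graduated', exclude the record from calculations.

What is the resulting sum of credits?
498

Step 1: Identify records where status = 'graduated'
Step 2: The excluded records sum to 104
Step 3: Original total credits = 602
Step 4: Remaining total = 602 - 104 = 498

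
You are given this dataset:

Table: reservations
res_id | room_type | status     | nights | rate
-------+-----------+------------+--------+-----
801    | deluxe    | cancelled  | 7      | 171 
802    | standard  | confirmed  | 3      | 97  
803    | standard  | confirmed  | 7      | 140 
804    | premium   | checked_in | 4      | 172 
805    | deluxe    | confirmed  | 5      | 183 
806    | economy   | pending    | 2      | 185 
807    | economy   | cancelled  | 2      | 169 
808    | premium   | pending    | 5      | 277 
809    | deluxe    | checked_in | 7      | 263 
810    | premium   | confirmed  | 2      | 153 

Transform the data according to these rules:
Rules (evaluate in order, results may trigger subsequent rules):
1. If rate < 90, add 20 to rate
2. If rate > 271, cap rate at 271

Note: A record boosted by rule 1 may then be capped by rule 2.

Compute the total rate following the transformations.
1804

Step 1: Apply rule 1 to records with rate < 90
  - 0 records get bonus of 20
  - Of these, 0 records then exceed 271 and get capped
Step 2: Apply rule 2 to records with rate > 271
  - 1 records (original) are capped
Step 3: Calculate final sum = 1804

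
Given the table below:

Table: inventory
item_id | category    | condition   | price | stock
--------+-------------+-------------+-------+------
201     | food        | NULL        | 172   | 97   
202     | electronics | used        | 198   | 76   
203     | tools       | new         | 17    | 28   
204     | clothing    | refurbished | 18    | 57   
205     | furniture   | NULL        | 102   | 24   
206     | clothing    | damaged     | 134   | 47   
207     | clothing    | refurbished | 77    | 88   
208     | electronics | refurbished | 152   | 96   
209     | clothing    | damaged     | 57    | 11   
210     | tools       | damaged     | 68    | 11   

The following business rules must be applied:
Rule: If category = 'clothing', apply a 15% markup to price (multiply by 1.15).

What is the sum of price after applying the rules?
1037.9

Step 1: Records with category = 'clothing' have total price = 286
Step 2: Apply multiplier: 286 × 1.15 = 328.9
Step 3: Other records total: 709
Step 4: Final sum = 328.9 + 709 = 1037.9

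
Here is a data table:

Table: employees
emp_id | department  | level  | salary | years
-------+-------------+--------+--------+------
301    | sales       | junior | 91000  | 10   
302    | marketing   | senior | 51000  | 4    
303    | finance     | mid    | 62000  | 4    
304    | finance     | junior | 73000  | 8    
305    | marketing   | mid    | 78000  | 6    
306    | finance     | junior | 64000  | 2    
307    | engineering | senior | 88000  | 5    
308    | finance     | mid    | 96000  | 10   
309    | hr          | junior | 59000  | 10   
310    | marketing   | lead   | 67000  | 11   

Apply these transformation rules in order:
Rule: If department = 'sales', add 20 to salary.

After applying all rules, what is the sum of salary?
729020

Step 1: Count records where department = 'sales': 1
Step 2: Total bonus added: 1 × 20 = 20
Step 3: Original sum of salary: 729000
Step 4: Final sum = 729000 + 20 = 729020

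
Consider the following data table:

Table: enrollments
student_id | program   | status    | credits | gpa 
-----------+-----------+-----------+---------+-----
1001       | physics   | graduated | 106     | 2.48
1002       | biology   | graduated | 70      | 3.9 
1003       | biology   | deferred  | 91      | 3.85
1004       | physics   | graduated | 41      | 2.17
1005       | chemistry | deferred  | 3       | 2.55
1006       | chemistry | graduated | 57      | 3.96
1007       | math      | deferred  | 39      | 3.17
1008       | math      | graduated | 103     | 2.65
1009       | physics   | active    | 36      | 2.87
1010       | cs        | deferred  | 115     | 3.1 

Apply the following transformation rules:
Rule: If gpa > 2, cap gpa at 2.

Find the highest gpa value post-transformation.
2

Step 1: Original maximum gpa = 3.96
Step 2: Apply cap at 2
Step 3: 10 records had gpa > 2 and were capped
Step 4: Maximum after transformation = 2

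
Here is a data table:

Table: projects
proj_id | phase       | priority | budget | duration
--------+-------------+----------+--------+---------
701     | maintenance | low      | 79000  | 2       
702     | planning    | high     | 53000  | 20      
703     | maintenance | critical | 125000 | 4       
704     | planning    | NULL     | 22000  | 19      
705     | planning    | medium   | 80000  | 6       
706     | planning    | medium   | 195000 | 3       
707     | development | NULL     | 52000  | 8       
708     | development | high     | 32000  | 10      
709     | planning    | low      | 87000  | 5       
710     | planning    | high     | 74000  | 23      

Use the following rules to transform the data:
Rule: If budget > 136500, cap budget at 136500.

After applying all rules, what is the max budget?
136500

Step 1: Original maximum budget = 195000
Step 2: Apply cap at 136500
Step 3: 1 records had budget > 136500 and were capped
Step 4: Maximum after transformation = 136500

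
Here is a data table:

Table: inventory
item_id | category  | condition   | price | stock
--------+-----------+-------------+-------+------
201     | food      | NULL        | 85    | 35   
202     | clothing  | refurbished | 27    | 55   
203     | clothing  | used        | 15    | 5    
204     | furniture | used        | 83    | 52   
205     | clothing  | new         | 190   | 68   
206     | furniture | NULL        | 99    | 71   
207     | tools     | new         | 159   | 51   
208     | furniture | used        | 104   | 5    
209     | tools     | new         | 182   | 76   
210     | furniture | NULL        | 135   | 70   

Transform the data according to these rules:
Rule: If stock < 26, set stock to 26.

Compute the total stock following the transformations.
530

Step 1: 2 records have stock < 26
Step 2: These records originally summed to 10
Step 3: After setting to minimum: 2 × 26 = 52
Step 4: Unaffected records sum: 478
Step 5: Final sum = 52 + 478 = 530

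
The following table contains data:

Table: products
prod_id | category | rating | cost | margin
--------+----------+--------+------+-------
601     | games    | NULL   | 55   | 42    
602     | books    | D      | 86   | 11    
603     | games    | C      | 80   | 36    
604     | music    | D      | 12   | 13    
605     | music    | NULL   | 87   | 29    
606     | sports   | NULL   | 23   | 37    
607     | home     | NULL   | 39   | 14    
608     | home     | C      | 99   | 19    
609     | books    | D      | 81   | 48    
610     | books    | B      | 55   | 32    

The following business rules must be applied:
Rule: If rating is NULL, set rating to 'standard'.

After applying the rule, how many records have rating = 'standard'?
4

Step 1: Count records where rating IS NULL
Step 2: Found 4 records with NULL rating
Step 3: These records will have rating set to 'standard'
Step 4: Records already having rating = 'standard': 0
Step 5: Answer: 4 + 0 = 4 records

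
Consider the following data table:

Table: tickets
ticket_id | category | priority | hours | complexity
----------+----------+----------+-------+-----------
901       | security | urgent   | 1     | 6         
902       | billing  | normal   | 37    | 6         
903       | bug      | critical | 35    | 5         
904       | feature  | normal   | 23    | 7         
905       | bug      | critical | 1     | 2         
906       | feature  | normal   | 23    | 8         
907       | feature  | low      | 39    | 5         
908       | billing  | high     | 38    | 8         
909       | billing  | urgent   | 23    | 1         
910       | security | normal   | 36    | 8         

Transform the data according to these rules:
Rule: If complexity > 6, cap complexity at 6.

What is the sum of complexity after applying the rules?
49

Step 1: 4 records have complexity > 6
Step 2: These records originally summed to 31
Step 3: After capping: 4 × 6 = 24
Step 4: Unaffected records sum: 25
Step 5: Final sum = 24 + 25 = 49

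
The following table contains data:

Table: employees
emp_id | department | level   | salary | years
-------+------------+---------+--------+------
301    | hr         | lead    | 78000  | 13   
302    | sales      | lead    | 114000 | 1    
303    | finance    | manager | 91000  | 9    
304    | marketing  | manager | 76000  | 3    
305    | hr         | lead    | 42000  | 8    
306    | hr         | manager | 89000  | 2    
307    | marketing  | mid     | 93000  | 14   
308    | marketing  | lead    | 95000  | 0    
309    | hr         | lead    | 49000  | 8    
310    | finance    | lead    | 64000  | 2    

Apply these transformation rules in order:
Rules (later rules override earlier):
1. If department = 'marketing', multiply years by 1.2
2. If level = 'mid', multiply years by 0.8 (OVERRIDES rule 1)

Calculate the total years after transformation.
57.8

Step 1: Rule 2 takes priority for records with level = 'mid'
  - 1 records: 14 × 0.8 = 11.2
Step 2: Rule 1 applies to remaining records with department = 'marketing'
  - 2 records: 3 × 1.2 = 3.6
Step 3: Other records unchanged: 43
Step 4: Final sum = 11.2 + 3.6 + 43 = 57.8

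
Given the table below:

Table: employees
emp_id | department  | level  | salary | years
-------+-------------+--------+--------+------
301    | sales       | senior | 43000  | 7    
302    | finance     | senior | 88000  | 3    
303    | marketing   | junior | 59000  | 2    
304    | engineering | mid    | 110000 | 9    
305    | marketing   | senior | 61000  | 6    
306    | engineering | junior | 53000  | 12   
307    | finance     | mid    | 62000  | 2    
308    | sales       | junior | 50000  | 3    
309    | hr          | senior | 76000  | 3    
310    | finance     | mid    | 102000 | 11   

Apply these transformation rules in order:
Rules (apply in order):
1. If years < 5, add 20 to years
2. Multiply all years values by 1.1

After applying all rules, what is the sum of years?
173.8

Step 1: Apply Rule 1 - Add 20 to records with years < 5
  - 5 records affected: 13 + (5 × 20) = 113
  - Unaffected records: 45
  - Sum after Rule 1: 158
Step 2: Apply Rule 2 - Multiply all by 1.1
  - 158 × 1.1 = 173.8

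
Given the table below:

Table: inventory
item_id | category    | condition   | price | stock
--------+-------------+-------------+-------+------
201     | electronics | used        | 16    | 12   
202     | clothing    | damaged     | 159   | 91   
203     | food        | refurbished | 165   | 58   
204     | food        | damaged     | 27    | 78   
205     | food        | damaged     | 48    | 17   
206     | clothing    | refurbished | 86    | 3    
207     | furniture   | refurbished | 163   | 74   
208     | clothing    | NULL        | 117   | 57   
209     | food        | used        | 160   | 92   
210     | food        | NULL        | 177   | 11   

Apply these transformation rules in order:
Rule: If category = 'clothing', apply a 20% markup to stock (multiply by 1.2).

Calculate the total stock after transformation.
523.2

Step 1: Records with category = 'clothing' have total stock = 151
Step 2: Apply multiplier: 151 × 1.2 = 181.2
Step 3: Other records total: 342
Step 4: Final sum = 181.2 + 342 = 523.2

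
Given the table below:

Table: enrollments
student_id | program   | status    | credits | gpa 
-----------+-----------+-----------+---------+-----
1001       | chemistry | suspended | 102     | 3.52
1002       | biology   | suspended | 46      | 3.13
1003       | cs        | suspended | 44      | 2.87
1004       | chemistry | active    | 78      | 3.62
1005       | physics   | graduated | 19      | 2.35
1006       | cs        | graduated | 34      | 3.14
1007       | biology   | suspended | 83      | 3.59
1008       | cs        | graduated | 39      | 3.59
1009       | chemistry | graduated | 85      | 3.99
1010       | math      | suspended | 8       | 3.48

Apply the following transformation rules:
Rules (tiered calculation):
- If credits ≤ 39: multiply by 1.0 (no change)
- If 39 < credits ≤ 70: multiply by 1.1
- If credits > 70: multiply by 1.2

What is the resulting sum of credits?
616.6

Step 1: Tier 1 (credits ≤ 39): 4 records, sum = 100 × 1.0 = 100.0
Step 2: Tier 2 (39 < credits ≤ 70): 2 records, sum = 90 × 1.1 = 99.0
Step 3: Tier 3 (credits > 70): 4 records, sum = 348 × 1.2 = 417.6
Step 4: Final sum = 100.0 + 99.0 + 417.6 = 616.6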